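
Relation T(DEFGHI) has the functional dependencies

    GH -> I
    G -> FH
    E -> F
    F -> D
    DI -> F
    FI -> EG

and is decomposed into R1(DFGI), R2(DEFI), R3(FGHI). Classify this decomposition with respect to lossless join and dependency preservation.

lossless and dependency-preserving

Lossless test (chase): Rows 1 and 3 agree on G; apply G→FH and equate their FH entries. Rows 1 and 3 agree on F; apply F→D and equate their D entries. Rows 1 and 2 agree on FI; apply FI→EG and equate their EG entries. Rows 1 and 3 agree on FI; apply FI→EG and equate their EG entries. Rows 1 and 2 agree on G; apply G→FH and equate their FH entries. Row 1 is now all distinguished symbols — the join is lossless.
Dependency preservation: FI → EG is not contained in any single fragment, but the restricted closure of its left-hand side across the fragments still reaches the right-hand side; the remaining FDs each lie inside some fragment. All dependencies are preserved.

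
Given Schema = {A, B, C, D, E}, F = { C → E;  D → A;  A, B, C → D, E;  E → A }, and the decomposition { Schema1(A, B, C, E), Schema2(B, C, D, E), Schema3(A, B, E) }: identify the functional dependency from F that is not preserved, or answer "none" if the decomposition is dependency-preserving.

D → A

Check D → A: no single fragment contains all of {A, D}, and the restricted closure of {D} across the fragments never reaches {A}.
C → E is preserved.
A, B, C → D, E is preserved.
E → A is preserved.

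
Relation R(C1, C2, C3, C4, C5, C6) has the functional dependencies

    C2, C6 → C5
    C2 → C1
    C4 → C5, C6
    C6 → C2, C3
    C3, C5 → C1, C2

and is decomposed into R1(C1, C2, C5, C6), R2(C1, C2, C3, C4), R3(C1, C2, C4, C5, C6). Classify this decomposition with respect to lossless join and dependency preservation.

lossless but not dependency-preserving

Lossless test (chase): Rows 2 and 3 agree on C4; apply C4→C5, C6 and equate their C5, C6 entries. Rows 1 and 2 agree on C6; apply C6→C2, C3 and equate their C2, C3 entries. Rows 1 and 3 agree on C6; apply C6→C2, C3 and equate their C2, C3 entries. Row 2 is now all distinguished symbols — the join is lossless.
Dependency preservation: the restricted closure of {C6} across the fragments never reaches {C2, C3}, so C6 → C2, C3 cannot be enforced without a join — not preserved.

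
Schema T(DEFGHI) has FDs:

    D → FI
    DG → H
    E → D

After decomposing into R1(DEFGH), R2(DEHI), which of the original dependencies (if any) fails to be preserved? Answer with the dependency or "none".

none

D → FI: restricted closure across fragments reaches FI.
DG → H lies within R1.
E → D lies within R1.
Every dependency is enforceable on the fragments, so the decomposition is dependency-preserving.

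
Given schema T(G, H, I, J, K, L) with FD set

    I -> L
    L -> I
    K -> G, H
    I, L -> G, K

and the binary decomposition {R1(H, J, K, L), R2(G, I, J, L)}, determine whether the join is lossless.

Yes

Common attributes: R1 ∩ R2 = {J, L}.
Closure of {J, L}: L → I applies, adding I; I, L → G, K applies, adding G, K; K → G, H applies, adding H. So (J, L)⁺ = {G, H, I, J, K, L}.
This closure contains every attribute of R1, so R1 ∩ R2 → R1. The join is lossless.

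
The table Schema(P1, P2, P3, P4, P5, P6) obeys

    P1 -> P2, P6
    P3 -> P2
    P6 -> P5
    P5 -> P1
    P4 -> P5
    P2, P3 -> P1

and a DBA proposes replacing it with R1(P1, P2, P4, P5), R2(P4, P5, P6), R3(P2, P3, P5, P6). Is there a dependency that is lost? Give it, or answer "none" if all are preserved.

none

P1 → P2, P6: restricted closure across fragments reaches P2, P6.
P3 → P2 lies within R3.
P6 → P5 lies within R2.
P5 → P1 lies within R1.
P4 → P5 lies within R1.
P2, P3 → P1: restricted closure across fragments reaches P1.
Every dependency is enforceable on the fragments, so the decomposition is dependency-preserving.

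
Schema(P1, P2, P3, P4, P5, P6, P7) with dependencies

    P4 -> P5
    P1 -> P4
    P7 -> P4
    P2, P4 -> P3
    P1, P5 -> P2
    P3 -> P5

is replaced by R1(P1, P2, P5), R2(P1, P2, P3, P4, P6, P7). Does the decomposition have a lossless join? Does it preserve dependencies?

lossless but not dependency-preserving

Lossless test: (P1, P2)⁺ = {P1, P2, P3, P4, P5}, which contains all of one fragment — lossless.
Dependency preservation: the restricted closure of {P4} across the fragments never reaches {P5}, so P4 → P5 cannot be enforced without a join — not preserved.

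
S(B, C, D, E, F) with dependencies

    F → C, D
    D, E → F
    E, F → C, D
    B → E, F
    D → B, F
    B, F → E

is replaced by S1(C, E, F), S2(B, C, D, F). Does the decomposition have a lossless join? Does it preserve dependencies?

Lossless test: (C, F)⁺ = {B, C, D, E, F}, which contains all of one fragment — lossless.
Dependency preservation: D, E → F; E, F → C, D; B → E, F; B, F → E are not contained in any single fragment, but the restricted closure of each left-hand side across the fragments still reaches the right-hand side; the remaining FDs each lie inside some fragment. All dependencies are preserved.

lossless and dependency-preserving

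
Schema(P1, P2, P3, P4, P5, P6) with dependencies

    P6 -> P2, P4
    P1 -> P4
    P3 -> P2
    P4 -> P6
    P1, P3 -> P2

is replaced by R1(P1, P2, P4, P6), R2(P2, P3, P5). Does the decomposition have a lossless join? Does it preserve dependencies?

lossy but dependency-preserving

Lossless test: (P2)⁺ = {P2}, which is a superkey of neither fragment — lossy.
Dependency preservation: P1, P3 → P2 is not contained in any single fragment, but the restricted closure of its left-hand side across the fragments still reaches the right-hand side; the remaining FDs each lie inside some fragment. All dependencies are preserved.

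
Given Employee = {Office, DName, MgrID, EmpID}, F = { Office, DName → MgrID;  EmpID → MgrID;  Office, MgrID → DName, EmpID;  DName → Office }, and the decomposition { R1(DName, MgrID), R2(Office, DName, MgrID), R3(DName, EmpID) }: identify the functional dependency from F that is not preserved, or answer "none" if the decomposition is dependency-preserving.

Check EmpID → MgrID: no single fragment contains all of {MgrID, EmpID}, and the restricted closure of {EmpID} across the fragments never reaches {MgrID}.
Office, DName → MgrID is preserved.
Office, MgrID → DName, EmpID is preserved.
DName → Office is preserved.

EmpID → MgrID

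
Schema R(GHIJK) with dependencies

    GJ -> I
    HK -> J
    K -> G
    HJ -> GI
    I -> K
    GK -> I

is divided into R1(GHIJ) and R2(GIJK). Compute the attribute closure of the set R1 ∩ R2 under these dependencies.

GIJK

R1 ∩ R2 = {GIJ}.
I → K applies, adding K
Closure: {GIJK}.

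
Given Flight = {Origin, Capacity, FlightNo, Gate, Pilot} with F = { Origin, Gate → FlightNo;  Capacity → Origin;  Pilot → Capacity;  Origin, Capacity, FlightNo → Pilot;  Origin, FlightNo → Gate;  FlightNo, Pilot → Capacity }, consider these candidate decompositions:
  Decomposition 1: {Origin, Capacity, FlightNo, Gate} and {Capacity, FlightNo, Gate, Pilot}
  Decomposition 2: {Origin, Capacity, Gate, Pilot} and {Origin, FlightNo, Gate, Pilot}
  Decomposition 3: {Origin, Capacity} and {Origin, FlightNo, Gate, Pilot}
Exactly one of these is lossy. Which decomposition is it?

Decomposition 1: common = {Capacity, FlightNo, Gate}, closure = {Origin, Capacity, FlightNo, Gate, Pilot} → lossless.
Decomposition 2: common = {Origin, Gate, Pilot}, closure = {Origin, Capacity, FlightNo, Gate, Pilot} → lossless.
Decomposition 3: common = {Origin}, closure = {Origin} → lossy.

Decomposition 3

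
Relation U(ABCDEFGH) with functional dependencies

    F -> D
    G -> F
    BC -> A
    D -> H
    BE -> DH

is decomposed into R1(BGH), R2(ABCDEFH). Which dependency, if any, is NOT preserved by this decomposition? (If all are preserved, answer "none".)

G -> F

Check G → F: no single fragment contains all of {FG}, and the restricted closure of {G} across the fragments never reaches {F}.
F → D is preserved.
BC → A is preserved.
D → H is preserved.
BE → DH is preserved.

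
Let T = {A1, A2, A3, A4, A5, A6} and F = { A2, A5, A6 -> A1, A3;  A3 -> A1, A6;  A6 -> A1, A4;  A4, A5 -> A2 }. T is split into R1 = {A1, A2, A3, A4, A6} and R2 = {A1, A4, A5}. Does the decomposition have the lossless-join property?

Common attributes: R1 ∩ R2 = {A1, A4}.
No dependency enlarges {A1, A4}, so (A1, A4)⁺ = {A1, A4}.
The closure contains neither all of R1 = {A1, A2, A3, A4, A6} nor all of R2 = {A1, A4, A5}, so the common attributes are not a superkey of either fragment. The join is lossy.

No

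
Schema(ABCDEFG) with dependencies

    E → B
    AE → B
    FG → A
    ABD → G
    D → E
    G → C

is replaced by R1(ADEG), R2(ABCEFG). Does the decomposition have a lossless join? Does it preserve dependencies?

lossy but dependency-preserving

Lossless test: (AEG)⁺ = {ABCEG}, which is a superkey of neither fragment — lossy.
Dependency preservation: ABD → G is not contained in any single fragment, but the restricted closure of its left-hand side across the fragments still reaches the right-hand side; the remaining FDs each lie inside some fragment. All dependencies are preserved.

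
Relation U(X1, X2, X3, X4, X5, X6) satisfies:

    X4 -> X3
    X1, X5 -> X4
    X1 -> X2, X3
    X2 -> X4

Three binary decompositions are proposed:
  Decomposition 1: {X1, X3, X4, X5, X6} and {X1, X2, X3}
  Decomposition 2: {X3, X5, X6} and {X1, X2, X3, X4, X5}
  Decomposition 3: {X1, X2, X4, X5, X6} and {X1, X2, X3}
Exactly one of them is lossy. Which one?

Decomposition 1: common = {X1, X3}, closure = {X1, X2, X3, X4} → lossless.
Decomposition 2: common = {X3, X5}, closure = {X3, X5} → lossy.
Decomposition 3: common = {X1, X2}, closure = {X1, X2, X3, X4} → lossless.

Decomposition 2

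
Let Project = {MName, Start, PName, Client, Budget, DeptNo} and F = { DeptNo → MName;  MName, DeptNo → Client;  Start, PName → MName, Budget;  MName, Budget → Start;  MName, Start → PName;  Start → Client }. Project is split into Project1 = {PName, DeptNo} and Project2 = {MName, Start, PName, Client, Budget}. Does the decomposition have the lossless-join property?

Common attributes: Project1 ∩ Project2 = {PName}.
No dependency enlarges {PName}, so (PName)⁺ = {PName}.
The closure contains neither all of Project1 = {PName, DeptNo} nor all of Project2 = {MName, Start, PName, Client, Budget}, so the common attributes are not a superkey of either fragment. The join is lossy.

No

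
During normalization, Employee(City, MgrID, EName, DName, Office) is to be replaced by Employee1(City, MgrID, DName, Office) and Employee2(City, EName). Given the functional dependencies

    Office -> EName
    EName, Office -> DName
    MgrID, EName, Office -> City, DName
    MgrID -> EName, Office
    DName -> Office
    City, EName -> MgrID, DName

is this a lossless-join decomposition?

Common attributes: Employee1 ∩ Employee2 = {City}.
No dependency enlarges {City}, so (City)⁺ = {City}.
The closure contains neither all of Employee1 = {City, MgrID, DName, Office} nor all of Employee2 = {City, EName}, so the common attributes are not a superkey of either fragment. The join is lossy.

No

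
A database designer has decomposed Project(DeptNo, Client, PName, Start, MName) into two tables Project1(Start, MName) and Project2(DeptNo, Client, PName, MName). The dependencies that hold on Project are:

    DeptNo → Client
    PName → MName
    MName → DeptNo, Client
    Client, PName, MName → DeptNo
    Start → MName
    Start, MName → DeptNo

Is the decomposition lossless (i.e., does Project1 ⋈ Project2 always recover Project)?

Common attributes: Project1 ∩ Project2 = {MName}.
Closure of {MName}: MName → DeptNo, Client applies, adding DeptNo, Client. So (MName)⁺ = {DeptNo, Client, MName}.
The closure contains neither all of Project1 = {Start, MName} nor all of Project2 = {DeptNo, Client, PName, MName}, so the common attributes are not a superkey of either fragment. The join is lossy.

No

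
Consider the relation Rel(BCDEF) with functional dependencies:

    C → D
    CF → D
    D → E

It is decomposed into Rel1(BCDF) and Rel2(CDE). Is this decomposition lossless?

Yes

Common attributes: Rel1 ∩ Rel2 = {CD}.
Closure of {CD}: D → E applies, adding E. So (CD)⁺ = {CDE}.
This closure contains every attribute of Rel2, so Rel1 ∩ Rel2 → Rel2. The join is lossless.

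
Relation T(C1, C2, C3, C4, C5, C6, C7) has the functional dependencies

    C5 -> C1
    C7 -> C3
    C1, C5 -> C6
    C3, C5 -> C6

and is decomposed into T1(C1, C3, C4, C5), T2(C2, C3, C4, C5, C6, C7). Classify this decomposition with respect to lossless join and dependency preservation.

lossless and dependency-preserving

Lossless test: (C3, C4, C5)⁺ = {C1, C3, C4, C5, C6}, which contains all of one fragment — lossless.
Dependency preservation: C1, C5 → C6 is not contained in any single fragment, but the restricted closure of its left-hand side across the fragments still reaches the right-hand side; the remaining FDs each lie inside some fragment. All dependencies are preserved.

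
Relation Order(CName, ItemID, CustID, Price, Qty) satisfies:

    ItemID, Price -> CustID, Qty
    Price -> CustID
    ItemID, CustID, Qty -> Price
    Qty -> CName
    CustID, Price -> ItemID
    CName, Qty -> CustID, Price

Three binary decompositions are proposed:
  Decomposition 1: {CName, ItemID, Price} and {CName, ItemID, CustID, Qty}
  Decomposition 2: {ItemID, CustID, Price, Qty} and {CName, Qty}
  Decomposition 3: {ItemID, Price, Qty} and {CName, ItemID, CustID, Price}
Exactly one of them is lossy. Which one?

Decomposition 1

Decomposition 1: common = {CName, ItemID}, closure = {CName, ItemID} → lossy.
Decomposition 2: common = {Qty}, closure = {CName, ItemID, CustID, Price, Qty} → lossless.
Decomposition 3: common = {ItemID, Price}, closure = {CName, ItemID, CustID, Price, Qty} → lossless.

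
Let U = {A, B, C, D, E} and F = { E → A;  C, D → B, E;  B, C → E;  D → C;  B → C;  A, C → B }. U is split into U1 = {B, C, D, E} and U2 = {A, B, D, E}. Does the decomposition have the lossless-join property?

Common attributes: U1 ∩ U2 = {B, D, E}.
Closure of {B, D, E}: E → A applies, adding A; D → C applies, adding C. So (B, D, E)⁺ = {A, B, C, D, E}.
This closure contains every attribute of U1, so U1 ∩ U2 → U1. The join is lossless.

Yes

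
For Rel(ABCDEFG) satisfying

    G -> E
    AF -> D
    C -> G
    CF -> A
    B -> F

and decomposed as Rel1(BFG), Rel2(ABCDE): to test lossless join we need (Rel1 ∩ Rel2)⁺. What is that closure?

Rel1 ∩ Rel2 = {B}.
B → F applies, adding F
Closure: {BF}.

BF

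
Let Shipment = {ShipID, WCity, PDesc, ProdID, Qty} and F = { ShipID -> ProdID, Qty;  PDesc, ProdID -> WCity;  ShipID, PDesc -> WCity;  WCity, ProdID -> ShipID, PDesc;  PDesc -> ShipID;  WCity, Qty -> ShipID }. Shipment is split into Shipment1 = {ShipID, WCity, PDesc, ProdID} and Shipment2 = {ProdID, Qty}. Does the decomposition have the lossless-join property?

No

Common attributes: Shipment1 ∩ Shipment2 = {ProdID}.
No dependency enlarges {ProdID}, so (ProdID)⁺ = {ProdID}.
The closure contains neither all of Shipment1 = {ShipID, WCity, PDesc, ProdID} nor all of Shipment2 = {ProdID, Qty}, so the common attributes are not a superkey of either fragment. The join is lossy.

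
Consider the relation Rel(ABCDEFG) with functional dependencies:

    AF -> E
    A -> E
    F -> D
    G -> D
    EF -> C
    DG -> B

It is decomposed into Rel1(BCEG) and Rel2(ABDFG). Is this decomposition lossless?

Common attributes: Rel1 ∩ Rel2 = {BG}.
Closure of {BG}: G → D applies, adding D. So (BG)⁺ = {BDG}.
The closure contains neither all of Rel1 = {BCEG} nor all of Rel2 = {ABDFG}, so the common attributes are not a superkey of either fragment. The join is lossy.

No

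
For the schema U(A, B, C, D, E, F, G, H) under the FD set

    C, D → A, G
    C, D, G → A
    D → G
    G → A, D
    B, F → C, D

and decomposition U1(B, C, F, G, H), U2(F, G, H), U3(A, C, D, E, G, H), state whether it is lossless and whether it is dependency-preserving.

lossy but dependency-preserving

Lossless test (chase): Rows 1 and 2 agree on G; apply G→A, D and equate their A, D entries. Rows 1 and 3 agree on G; apply G→A, D and equate their A, D entries. No row becomes fully distinguished — the join is lossy.
Dependency preservation: B, F → C, D is not contained in any single fragment, but the restricted closure of its left-hand side across the fragments still reaches the right-hand side; the remaining FDs each lie inside some fragment. All dependencies are preserved.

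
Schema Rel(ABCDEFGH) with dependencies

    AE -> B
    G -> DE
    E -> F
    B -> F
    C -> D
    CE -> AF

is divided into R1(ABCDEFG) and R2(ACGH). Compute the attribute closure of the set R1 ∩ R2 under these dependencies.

R1 ∩ R2 = {ACG}.
G → DE applies, adding DE
E → F applies, adding F
AE → B applies, adding B
Closure: {ABCDEFG}.

ABCDEFG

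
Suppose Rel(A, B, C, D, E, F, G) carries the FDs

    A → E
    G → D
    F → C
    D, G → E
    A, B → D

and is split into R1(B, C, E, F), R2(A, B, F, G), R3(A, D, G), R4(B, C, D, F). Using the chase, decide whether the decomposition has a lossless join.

Chase test. Columns are A, B, C, D, E, F, G; row i has aⱼ where attribute j ∈ Ri, else bᵢⱼ.
Initial tableau (one row per fragment):
  row 1: b11 a2 a3 b14 a5 a6 b17
  row 2: a1 a2 b23 b24 b25 a6 a7
  row 3: a1 b32 b33 a4 b35 b36 a7
  row 4: b41 a2 a3 a4 b45 a6 b47
Rows 2 and 3 agree on A; apply A→E and equate their E entries.
Rows 2 and 3 agree on G; apply G→D and equate their D entries.
Rows 1 and 2 agree on F; apply F→C and equate their C entries.
No row becomes fully distinguished — the join is lossy.

No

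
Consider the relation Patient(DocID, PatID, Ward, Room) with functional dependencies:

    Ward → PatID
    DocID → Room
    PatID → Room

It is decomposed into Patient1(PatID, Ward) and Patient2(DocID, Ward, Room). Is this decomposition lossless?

Yes

Common attributes: Patient1 ∩ Patient2 = {Ward}.
Closure of {Ward}: Ward → PatID applies, adding PatID; PatID → Room applies, adding Room. So (Ward)⁺ = {PatID, Ward, Room}.
This closure contains every attribute of Patient1, so Patient1 ∩ Patient2 → Patient1. The join is lossless.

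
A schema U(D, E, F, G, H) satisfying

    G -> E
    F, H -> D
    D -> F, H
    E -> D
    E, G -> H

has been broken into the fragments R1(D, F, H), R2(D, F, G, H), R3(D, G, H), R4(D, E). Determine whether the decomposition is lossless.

No

Chase test. Columns are D, E, F, G, H; row i has aⱼ where attribute j ∈ Ri, else bᵢⱼ.
Initial tableau (one row per fragment):
  row 1: a1 b12 a3 b14 a5
  row 2: a1 b22 a3 a4 a5
  row 3: a1 b32 b33 a4 a5
  row 4: a1 a2 b43 b44 b45
Rows 2 and 3 agree on G; apply G→E and equate their E entries.
Rows 1 and 3 agree on D; apply D→F, H and equate their F, H entries.
Rows 1 and 4 agree on D; apply D→F, H and equate their F, H entries.
No row becomes fully distinguished — the join is lossy.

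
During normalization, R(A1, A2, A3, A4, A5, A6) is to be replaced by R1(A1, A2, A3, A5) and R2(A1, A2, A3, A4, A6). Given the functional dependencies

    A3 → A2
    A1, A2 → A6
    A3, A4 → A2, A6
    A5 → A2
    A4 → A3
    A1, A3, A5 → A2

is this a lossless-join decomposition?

No

Common attributes: R1 ∩ R2 = {A1, A2, A3}.
Closure of {A1, A2, A3}: A1, A2 → A6 applies, adding A6. So (A1, A2, A3)⁺ = {A1, A2, A3, A6}.
The closure contains neither all of R1 = {A1, A2, A3, A5} nor all of R2 = {A1, A2, A3, A4, A6}, so the common attributes are not a superkey of either fragment. The join is lossy.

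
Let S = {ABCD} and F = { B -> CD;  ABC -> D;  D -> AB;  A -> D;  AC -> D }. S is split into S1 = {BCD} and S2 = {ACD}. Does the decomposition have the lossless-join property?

Yes

Common attributes: S1 ∩ S2 = {CD}.
Closure of {CD}: D → AB applies, adding AB. So (CD)⁺ = {ABCD}.
This closure contains every attribute of S1, so S1 ∩ S2 → S1. The join is lossless.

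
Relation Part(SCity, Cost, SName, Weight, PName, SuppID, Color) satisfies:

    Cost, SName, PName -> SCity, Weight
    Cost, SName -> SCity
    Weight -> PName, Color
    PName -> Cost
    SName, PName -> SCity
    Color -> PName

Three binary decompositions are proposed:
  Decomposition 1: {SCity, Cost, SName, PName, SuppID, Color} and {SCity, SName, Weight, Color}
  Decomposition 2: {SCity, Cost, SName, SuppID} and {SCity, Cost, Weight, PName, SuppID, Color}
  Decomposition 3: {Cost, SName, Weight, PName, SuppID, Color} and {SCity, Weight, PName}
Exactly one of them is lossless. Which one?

Decomposition 1

Decomposition 1: common = {SCity, SName, Color}, closure = {SCity, Cost, SName, Weight, PName, Color} → lossless.
Decomposition 2: common = {SCity, Cost, SuppID}, closure = {SCity, Cost, SuppID} → lossy.
Decomposition 3: common = {Weight, PName}, closure = {Cost, Weight, PName, Color} → lossy.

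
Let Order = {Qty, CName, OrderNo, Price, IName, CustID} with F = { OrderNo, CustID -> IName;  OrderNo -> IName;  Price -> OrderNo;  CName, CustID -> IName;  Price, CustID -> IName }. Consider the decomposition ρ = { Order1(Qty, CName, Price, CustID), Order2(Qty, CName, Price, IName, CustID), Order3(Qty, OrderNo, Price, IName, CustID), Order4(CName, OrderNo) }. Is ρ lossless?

Chase test. Columns are Qty, CName, OrderNo, Price, IName, CustID; row i has aⱼ where attribute j ∈ Orderi, else bᵢⱼ.
Initial tableau (one row per fragment):
  row 1: a1 a2 b13 a4 b15 a6
  row 2: a1 a2 b23 a4 a5 a6
  row 3: a1 b32 a3 a4 a5 a6
  row 4: b41 a2 a3 b44 b45 b46
Rows 3 and 4 agree on OrderNo; apply OrderNo→IName and equate their IName entries.
Rows 1 and 2 agree on Price; apply Price→OrderNo and equate their OrderNo entries.
Rows 1 and 3 agree on Price; apply Price→OrderNo and equate their OrderNo entries.
Rows 1 and 2 agree on CName, CustID; apply CName, CustID→IName and equate their IName entries.
Row 1 is now all distinguished symbols — the join is lossless.

Yes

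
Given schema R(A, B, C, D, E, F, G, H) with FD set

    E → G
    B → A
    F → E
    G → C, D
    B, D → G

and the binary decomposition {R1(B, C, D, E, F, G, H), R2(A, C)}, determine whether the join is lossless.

No

Common attributes: R1 ∩ R2 = {C}.
No dependency enlarges {C}, so (C)⁺ = {C}.
The closure contains neither all of R1 = {B, C, D, E, F, G, H} nor all of R2 = {A, C}, so the common attributes are not a superkey of either fragment. The join is lossy.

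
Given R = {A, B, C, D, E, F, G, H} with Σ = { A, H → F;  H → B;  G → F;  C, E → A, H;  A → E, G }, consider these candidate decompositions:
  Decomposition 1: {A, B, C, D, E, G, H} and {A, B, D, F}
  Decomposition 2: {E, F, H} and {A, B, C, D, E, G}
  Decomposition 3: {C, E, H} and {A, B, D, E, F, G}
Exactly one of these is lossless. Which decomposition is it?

Decomposition 1: common = {A, B, D}, closure = {A, B, D, E, F, G} → lossless.
Decomposition 2: common = {E}, closure = {E} → lossy.
Decomposition 3: common = {E}, closure = {E} → lossy.

Decomposition 1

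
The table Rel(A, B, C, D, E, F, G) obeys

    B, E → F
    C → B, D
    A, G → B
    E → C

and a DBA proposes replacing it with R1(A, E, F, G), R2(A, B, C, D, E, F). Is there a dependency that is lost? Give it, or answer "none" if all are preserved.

Check A, G → B: no single fragment contains all of {A, B, G}, and the restricted closure of {A, G} across the fragments never reaches {B}.
B, E → F is preserved.
C → B, D is preserved.
E → C is preserved.

A, G → B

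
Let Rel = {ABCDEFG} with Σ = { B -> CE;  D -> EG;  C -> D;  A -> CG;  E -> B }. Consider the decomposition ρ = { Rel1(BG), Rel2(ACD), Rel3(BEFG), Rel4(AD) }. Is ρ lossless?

No

Chase test. Columns are ABCDEFG; row i has aⱼ where attribute j ∈ Reli, else bᵢⱼ.
Initial tableau (one row per fragment):
  row 1: b11 a2 b13 b14 b15 b16 a7
  row 2: a1 b22 a3 a4 b25 b26 b27
  row 3: b31 a2 b33 b34 a5 a6 a7
  row 4: a1 b42 b43 a4 b45 b46 b47
Rows 1 and 3 agree on B; apply B→CE and equate their CE entries.
Rows 2 and 4 agree on D; apply D→EG and equate their EG entries.
Rows 1 and 3 agree on C; apply C→D and equate their D entries.
Rows 2 and 4 agree on A; apply A→CG and equate their CG entries.
Rows 2 and 4 agree on E; apply E→B and equate their B entries.
No row becomes fully distinguished — the join is lossy.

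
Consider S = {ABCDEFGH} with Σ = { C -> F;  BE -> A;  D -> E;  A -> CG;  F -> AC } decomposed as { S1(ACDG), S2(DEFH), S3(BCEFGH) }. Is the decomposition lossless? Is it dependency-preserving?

lossy but dependency-preserving

Lossless test (chase): Rows 1 and 3 agree on C; apply C→F and equate their F entries. Rows 1 and 2 agree on D; apply D→E and equate their E entries. Rows 1 and 2 agree on F; apply F→AC and equate their AC entries. Rows 1 and 3 agree on F; apply F→AC and equate their AC entries. Rows 1 and 2 agree on A; apply A→CG and equate their CG entries. No row becomes fully distinguished — the join is lossy.
Dependency preservation: BE → A; F → AC are not contained in any single fragment, but the restricted closure of each left-hand side across the fragments still reaches the right-hand side; the remaining FDs each lie inside some fragment. All dependencies are preserved.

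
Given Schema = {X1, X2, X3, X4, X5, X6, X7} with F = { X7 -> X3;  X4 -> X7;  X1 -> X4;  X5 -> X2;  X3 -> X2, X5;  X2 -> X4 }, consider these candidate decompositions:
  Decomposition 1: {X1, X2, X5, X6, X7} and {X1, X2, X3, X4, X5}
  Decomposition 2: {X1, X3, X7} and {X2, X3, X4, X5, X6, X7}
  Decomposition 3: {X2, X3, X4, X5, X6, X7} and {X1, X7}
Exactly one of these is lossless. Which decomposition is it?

Decomposition 1

Decomposition 1: common = {X1, X2, X5}, closure = {X1, X2, X3, X4, X5, X7} → lossless.
Decomposition 2: common = {X3, X7}, closure = {X2, X3, X4, X5, X7} → lossy.
Decomposition 3: common = {X7}, closure = {X2, X3, X4, X5, X7} → lossy.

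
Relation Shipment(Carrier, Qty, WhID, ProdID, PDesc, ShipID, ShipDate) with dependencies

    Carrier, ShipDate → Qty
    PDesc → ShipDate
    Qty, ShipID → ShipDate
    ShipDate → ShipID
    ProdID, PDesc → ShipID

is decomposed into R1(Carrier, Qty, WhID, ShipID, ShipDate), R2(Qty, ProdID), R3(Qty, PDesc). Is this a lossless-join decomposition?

Chase test. Columns are Carrier, Qty, WhID, ProdID, PDesc, ShipID, ShipDate; row i has aⱼ where attribute j ∈ Ri, else bᵢⱼ.
Initial tableau (one row per fragment):
  row 1: a1 a2 a3 b14 b15 a6 a7
  row 2: b21 a2 b23 a4 b25 b26 b27
  row 3: b31 a2 b33 b34 a5 b36 b37
No row becomes fully distinguished — the join is lossy.

No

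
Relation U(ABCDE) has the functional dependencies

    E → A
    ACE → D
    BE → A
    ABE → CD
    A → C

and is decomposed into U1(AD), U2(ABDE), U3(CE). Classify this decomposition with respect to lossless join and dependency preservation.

lossless but not dependency-preserving

Lossless test (chase): Rows 2 and 3 agree on E; apply E→A and equate their A entries. Rows 1 and 2 agree on A; apply A→C and equate their C entries. Rows 1 and 3 agree on A; apply A→C and equate their C entries. Rows 2 and 3 agree on ACE; apply ACE→D and equate their D entries. Row 2 is now all distinguished symbols — the join is lossless.
Dependency preservation: the restricted closure of {A} across the fragments never reaches {C}, so A → C cannot be enforced without a join — not preserved.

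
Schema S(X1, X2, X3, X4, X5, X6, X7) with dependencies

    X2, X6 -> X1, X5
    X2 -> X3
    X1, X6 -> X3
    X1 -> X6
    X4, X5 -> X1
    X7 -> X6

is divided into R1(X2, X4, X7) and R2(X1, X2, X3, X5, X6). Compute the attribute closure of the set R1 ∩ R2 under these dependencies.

R1 ∩ R2 = {X2}.
X2 → X3 applies, adding X3
Closure: {X2, X3}.

X2, X3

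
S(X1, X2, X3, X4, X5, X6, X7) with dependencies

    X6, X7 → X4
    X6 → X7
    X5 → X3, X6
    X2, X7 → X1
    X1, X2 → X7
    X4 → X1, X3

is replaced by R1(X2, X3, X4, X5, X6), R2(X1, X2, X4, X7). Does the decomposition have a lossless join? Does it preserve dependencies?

Lossless test: (X2, X4)⁺ = {X1, X2, X3, X4, X7}, which contains all of one fragment — lossless.
Dependency preservation: the restricted closure of {X6} across the fragments never reaches {X7}, so X6 → X7 cannot be enforced without a join — not preserved.

lossless but not dependency-preserving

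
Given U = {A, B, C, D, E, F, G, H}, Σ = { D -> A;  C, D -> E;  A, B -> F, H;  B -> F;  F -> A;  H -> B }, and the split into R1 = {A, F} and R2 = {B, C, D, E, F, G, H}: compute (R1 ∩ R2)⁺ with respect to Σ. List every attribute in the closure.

R1 ∩ R2 = {F}.
F → A applies, adding A
Closure: {A, F}.

A, F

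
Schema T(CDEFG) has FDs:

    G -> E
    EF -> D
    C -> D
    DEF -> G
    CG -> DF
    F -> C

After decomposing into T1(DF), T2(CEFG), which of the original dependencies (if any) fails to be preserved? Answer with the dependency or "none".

C -> D

Check C → D: no single fragment contains all of {CD}, and the restricted closure of {C} across the fragments never reaches {D}.
G → E is preserved.
EF → D is preserved.
DEF → G is preserved.
CG → DF is preserved.
F → C is preserved.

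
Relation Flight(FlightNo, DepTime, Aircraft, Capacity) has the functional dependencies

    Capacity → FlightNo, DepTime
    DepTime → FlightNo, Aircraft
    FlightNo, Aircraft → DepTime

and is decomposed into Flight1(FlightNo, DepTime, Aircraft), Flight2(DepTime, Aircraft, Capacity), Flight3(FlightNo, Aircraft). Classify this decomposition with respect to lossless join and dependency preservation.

Lossless test (chase): Rows 1 and 2 agree on DepTime; apply DepTime→FlightNo, Aircraft and equate their FlightNo, Aircraft entries. Rows 1 and 3 agree on FlightNo, Aircraft; apply FlightNo, Aircraft→DepTime and equate their DepTime entries. Row 2 is now all distinguished symbols — the join is lossless.
Dependency preservation: Capacity → FlightNo, DepTime is not contained in any single fragment, but the restricted closure of its left-hand side across the fragments still reaches the right-hand side; the remaining FDs each lie inside some fragment. All dependencies are preserved.

lossless and dependency-preserving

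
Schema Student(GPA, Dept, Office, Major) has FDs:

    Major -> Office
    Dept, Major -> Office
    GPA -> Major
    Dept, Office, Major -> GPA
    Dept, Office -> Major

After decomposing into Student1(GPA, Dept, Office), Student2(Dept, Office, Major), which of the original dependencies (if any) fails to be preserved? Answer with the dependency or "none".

Check GPA → Major: no single fragment contains all of {GPA, Major}, and the restricted closure of {GPA} across the fragments never reaches {Major}.
Major → Office is preserved.
Dept, Major → Office is preserved.
Dept, Office, Major → GPA is preserved.
Dept, Office → Major is preserved.

GPA -> Major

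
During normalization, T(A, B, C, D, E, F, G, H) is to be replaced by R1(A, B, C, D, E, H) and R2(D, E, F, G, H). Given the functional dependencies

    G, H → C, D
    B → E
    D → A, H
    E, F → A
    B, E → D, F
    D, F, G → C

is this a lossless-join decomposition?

No

Common attributes: R1 ∩ R2 = {D, E, H}.
Closure of {D, E, H}: D → A, H applies, adding A. So (D, E, H)⁺ = {A, D, E, H}.
The closure contains neither all of R1 = {A, B, C, D, E, H} nor all of R2 = {D, E, F, G, H}, so the common attributes are not a superkey of either fragment. The join is lossy.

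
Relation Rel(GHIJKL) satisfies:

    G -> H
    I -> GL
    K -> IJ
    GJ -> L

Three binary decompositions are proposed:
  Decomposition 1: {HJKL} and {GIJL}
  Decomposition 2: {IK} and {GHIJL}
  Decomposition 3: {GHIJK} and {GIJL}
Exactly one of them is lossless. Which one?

Decomposition 1: common = {JL}, closure = {JL} → lossy.
Decomposition 2: common = {I}, closure = {GHIL} → lossy.
Decomposition 3: common = {GIJ}, closure = {GHIJL} → lossless.

Decomposition 3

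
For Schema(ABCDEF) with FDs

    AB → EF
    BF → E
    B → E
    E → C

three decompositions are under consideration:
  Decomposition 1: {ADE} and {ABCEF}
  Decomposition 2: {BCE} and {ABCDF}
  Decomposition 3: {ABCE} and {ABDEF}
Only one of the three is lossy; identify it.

Decomposition 1

Decomposition 1: common = {AE}, closure = {ACE} → lossy.
Decomposition 2: common = {BC}, closure = {BCE} → lossless.
Decomposition 3: common = {ABE}, closure = {ABCEF} → lossless.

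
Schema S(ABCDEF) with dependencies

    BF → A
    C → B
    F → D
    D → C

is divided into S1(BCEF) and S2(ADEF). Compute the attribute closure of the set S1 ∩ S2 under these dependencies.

ABCDEF

S1 ∩ S2 = {EF}.
F → D applies, adding D
D → C applies, adding C
C → B applies, adding B
BF → A applies, adding A
Closure: {ABCDEF}.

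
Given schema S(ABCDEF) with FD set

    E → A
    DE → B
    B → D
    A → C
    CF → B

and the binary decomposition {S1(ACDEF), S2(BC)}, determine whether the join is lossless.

No

Common attributes: S1 ∩ S2 = {C}.
No dependency enlarges {C}, so (C)⁺ = {C}.
The closure contains neither all of S1 = {ACDEF} nor all of S2 = {BC}, so the common attributes are not a superkey of either fragment. The join is lossy.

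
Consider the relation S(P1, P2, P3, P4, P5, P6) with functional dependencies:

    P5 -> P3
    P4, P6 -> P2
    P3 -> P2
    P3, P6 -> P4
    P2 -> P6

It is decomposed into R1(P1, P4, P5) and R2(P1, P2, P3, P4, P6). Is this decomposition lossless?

No

Common attributes: R1 ∩ R2 = {P1, P4}.
No dependency enlarges {P1, P4}, so (P1, P4)⁺ = {P1, P4}.
The closure contains neither all of R1 = {P1, P4, P5} nor all of R2 = {P1, P2, P3, P4, P6}, so the common attributes are not a superkey of either fragment. The join is lossy.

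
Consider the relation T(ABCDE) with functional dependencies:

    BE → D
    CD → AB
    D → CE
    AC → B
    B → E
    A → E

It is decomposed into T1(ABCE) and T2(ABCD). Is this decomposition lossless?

Common attributes: T1 ∩ T2 = {ABC}.
Closure of {ABC}: B → E applies, adding E; BE → D applies, adding D. So (ABC)⁺ = {ABCDE}.
This closure contains every attribute of T1, so T1 ∩ T2 → T1. The join is lossless.

Yes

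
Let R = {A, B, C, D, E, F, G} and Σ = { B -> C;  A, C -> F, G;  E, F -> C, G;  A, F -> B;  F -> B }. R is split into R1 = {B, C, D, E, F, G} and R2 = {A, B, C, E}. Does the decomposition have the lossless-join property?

No

Common attributes: R1 ∩ R2 = {B, C, E}.
No dependency enlarges {B, C, E}, so (B, C, E)⁺ = {B, C, E}.
The closure contains neither all of R1 = {B, C, D, E, F, G} nor all of R2 = {A, B, C, E}, so the common attributes are not a superkey of either fragment. The join is lossy.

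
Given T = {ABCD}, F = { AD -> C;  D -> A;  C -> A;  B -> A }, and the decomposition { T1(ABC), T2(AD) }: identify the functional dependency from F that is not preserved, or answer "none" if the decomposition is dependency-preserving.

Check AD → C: no single fragment contains all of {ACD}, and the restricted closure of {AD} across the fragments never reaches {C}.
D → A is preserved.
C → A is preserved.
B → A is preserved.

AD -> C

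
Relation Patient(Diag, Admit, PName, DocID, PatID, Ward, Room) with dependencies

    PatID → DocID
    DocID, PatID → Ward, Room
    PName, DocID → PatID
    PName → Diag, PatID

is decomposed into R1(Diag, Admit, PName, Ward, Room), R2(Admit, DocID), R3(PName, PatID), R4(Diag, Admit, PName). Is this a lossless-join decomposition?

No

Chase test. Columns are Diag, Admit, PName, DocID, PatID, Ward, Room; row i has aⱼ where attribute j ∈ Ri, else bᵢⱼ.
Initial tableau (one row per fragment):
  row 1: a1 a2 a3 b14 b15 a6 a7
  row 2: b21 a2 b23 a4 b25 b26 b27
  row 3: b31 b32 a3 b34 a5 b36 b37
  row 4: a1 a2 a3 b44 b45 b46 b47
Rows 1 and 3 agree on PName; apply PName→Diag, PatID and equate their Diag, PatID entries.
Rows 1 and 4 agree on PName; apply PName→Diag, PatID and equate their Diag, PatID entries.
Rows 1 and 3 agree on PatID; apply PatID→DocID and equate their DocID entries.
Rows 1 and 4 agree on PatID; apply PatID→DocID and equate their DocID entries.
Rows 1 and 3 agree on DocID, PatID; apply DocID, PatID→Ward, Room and equate their Ward, Room entries.
Rows 1 and 4 agree on DocID, PatID; apply DocID, PatID→Ward, Room and equate their Ward, Room entries.
No row becomes fully distinguished — the join is lossy.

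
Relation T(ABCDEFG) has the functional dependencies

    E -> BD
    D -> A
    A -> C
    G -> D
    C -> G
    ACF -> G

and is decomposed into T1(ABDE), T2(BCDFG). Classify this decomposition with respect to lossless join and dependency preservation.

Lossless test: (BD)⁺ = {ABCDG}, which is a superkey of neither fragment — lossy.
Dependency preservation: A → C; ACF → G are not contained in any single fragment, but the restricted closure of each left-hand side across the fragments still reaches the right-hand side; the remaining FDs each lie inside some fragment. All dependencies are preserved.

lossy but dependency-preserving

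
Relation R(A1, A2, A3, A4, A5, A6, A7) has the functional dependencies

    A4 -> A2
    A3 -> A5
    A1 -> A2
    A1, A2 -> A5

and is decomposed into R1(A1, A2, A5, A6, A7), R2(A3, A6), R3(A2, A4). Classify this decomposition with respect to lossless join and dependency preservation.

Lossless test (chase): applying each FD to every pair of rows produces no changes in the tableau, so no row becomes fully distinguished — the join is lossy.
Dependency preservation: the restricted closure of {A3} across the fragments never reaches {A5}, so A3 → A5 cannot be enforced without a join — not preserved.

lossy and not dependency-preserving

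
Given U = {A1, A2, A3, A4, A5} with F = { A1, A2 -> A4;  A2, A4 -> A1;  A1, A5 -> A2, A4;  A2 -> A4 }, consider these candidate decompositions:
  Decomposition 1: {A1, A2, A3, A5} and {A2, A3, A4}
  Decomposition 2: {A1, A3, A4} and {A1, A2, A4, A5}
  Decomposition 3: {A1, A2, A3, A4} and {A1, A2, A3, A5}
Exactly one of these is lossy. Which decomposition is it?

Decomposition 2

Decomposition 1: common = {A2, A3}, closure = {A1, A2, A3, A4} → lossless.
Decomposition 2: common = {A1, A4}, closure = {A1, A4} → lossy.
Decomposition 3: common = {A1, A2, A3}, closure = {A1, A2, A3, A4} → lossless.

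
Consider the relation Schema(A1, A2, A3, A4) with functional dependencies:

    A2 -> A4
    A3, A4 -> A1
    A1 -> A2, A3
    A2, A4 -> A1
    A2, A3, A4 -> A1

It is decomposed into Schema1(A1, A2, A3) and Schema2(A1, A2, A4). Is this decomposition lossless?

Yes

Common attributes: Schema1 ∩ Schema2 = {A1, A2}.
Closure of {A1, A2}: A2 → A4 applies, adding A4; A1 → A2, A3 applies, adding A3. So (A1, A2)⁺ = {A1, A2, A3, A4}.
This closure contains every attribute of Schema1, so Schema1 ∩ Schema2 → Schema1. The join is lossless.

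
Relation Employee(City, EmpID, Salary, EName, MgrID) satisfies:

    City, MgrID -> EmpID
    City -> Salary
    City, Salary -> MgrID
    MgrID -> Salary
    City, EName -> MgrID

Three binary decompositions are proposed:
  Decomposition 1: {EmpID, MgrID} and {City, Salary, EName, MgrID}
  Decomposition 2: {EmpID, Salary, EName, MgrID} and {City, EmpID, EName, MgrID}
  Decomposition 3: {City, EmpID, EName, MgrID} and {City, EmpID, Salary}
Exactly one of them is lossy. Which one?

Decomposition 1: common = {MgrID}, closure = {Salary, MgrID} → lossy.
Decomposition 2: common = {EmpID, EName, MgrID}, closure = {EmpID, Salary, EName, MgrID} → lossless.
Decomposition 3: common = {City, EmpID}, closure = {City, EmpID, Salary, MgrID} → lossless.

Decomposition 1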